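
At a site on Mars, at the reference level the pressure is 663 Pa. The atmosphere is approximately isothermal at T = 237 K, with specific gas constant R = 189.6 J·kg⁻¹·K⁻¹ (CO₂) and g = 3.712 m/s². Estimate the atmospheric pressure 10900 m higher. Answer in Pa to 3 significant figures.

Scale height: H = RT/g = 189.6 × 237 / 3.712 = 12105 m.
Barometric formula: P = P₀ exp(−z/H).
z/H = 10900/12105 = 0.90045; exp(−0.90045) = 0.40639.
P = 663 × 0.40639 = 269.44 Pa.

P ≈ 269 Pa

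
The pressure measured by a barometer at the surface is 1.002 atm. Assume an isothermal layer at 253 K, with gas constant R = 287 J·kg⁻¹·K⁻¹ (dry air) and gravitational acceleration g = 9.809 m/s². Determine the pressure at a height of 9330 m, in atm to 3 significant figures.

P ≈ 0.284 atm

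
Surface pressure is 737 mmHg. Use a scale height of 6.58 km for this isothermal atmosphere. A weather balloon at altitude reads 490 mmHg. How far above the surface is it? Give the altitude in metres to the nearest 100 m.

z ≈ 2700 m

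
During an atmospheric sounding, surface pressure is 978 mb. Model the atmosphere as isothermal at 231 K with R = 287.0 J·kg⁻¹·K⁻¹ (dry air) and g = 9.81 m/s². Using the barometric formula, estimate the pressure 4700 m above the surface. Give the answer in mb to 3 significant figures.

P ≈ 488 mb

Scale height: H = RT/g = 287.0 × 231 / 9.81 = 6758.1 m.
Barometric formula: P = P₀ exp(−z/H).
z/H = 4700.0/6758.1 = 0.69546; exp(−0.69546) = 0.49884.
P = 978 × 0.49884 = 487.87 mb.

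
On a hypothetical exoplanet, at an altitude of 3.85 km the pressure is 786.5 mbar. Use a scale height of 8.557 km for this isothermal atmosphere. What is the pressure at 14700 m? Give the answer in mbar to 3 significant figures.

P ≈ 221 mbar

Between two levels, P₂ = P₁ exp(−Δz/H) with Δz = z₂ − z₁.
Δz = 14700 − 3850.0 = 10850 m; Δz/H = 10850/8557.0 = 1.2680.
P₂ = 786.5 × exp(−1.2680) = 786.5 × 0.28139 = 221.31 mbar.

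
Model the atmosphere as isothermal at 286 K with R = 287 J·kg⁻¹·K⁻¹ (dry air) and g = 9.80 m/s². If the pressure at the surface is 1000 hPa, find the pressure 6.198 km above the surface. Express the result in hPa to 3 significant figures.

Scale height: H = RT/g = 287 × 286 / 9.80 = 8375.7 m.
Barometric formula: P = P₀ exp(−z/H).
z/H = 6198.0/8375.7 = 0.74000; exp(−0.74000) = 0.47711.
P = 1000 × 0.47711 = 477.11 hPa.

P ≈ 477 hPa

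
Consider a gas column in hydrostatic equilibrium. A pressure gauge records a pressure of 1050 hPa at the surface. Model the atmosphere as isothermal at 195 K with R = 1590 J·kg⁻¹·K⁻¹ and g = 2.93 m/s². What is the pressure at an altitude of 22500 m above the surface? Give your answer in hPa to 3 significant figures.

P ≈ 849 hPa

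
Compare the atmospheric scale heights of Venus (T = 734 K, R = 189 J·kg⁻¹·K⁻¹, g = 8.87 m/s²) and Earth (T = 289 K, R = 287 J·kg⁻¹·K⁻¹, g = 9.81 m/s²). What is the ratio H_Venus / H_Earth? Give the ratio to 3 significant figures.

H_Venus/H_Earth ≈ 1.85

H = RT/g for each body.
H_Venus = 189 × 734 / 8.87 = 15640 m.
H_Earth = 287 × 289 / 9.81 = 8454.9 m.
H_Venus/H_Earth = 15640/8454.9 = 1.8498.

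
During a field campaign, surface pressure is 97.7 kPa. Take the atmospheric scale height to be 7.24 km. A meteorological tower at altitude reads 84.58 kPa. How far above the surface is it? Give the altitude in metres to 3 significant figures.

Invert the barometric formula: z = H ln(P₀/P).
P₀/P = 97.7/84.58 = 1.1551; ln(1.1551) = 0.14419.
z = 7240.0 × 0.14419 = 1043.9 m.

z ≈ 1040 m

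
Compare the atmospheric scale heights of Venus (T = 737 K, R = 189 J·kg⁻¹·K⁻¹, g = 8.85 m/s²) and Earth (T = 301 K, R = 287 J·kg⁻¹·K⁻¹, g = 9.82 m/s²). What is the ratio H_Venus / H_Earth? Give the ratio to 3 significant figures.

H_Venus/H_Earth ≈ 1.79

H = RT/g for each body.
H_Venus = 189 × 737 / 8.85 = 15739 m.
H_Earth = 287 × 301 / 9.82 = 8797.0 m.
H_Venus/H_Earth = 15739/8797.0 = 1.7891.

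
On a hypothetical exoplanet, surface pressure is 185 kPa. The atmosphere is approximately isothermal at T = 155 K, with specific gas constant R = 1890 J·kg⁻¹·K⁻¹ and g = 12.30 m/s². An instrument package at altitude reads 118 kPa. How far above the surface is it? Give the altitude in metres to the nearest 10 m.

Scale height: H = RT/g = 1890 × 155 / 12.30 = 23817 m.
Invert the barometric formula: z = H ln(P₀/P).
P₀/P = 185/118 = 1.5678; ln(1.5678) = 0.44967.
z = 23817 × 0.44967 = 10710 m.

z ≈ 10710 m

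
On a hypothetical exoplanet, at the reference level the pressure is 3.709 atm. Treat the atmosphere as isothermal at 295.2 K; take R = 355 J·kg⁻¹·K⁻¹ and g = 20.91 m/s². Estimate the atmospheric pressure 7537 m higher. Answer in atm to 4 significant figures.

P ≈ 0.8244 atm

Scale height: H = RT/g = 355 × 295.2 / 20.91 = 5011.8 m.
Barometric formula: P = P₀ exp(−z/H).
z/H = 7537.0/5011.8 = 1.5039; exp(−1.5039) = 0.22226.
P = 3.709 × 0.22226 = 0.82436 atm.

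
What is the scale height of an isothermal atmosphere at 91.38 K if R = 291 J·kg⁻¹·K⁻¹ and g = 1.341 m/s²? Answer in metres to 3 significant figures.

H ≈ 19800 m

The scale height of an isothermal atmosphere is H = RT/g.
H = 291 × 91.38 / 1.341 = 26592/1.341 = 19830 m.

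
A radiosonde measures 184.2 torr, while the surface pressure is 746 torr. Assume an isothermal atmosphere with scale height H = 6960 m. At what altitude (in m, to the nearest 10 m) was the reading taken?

z ≈ 9730 m

Invert the barometric formula: z = H ln(P₀/P).
P₀/P = 746/184.2 = 4.0499; ln(4.0499) = 1.3987.
z = 6960.0 × 1.3987 = 9735.0 m.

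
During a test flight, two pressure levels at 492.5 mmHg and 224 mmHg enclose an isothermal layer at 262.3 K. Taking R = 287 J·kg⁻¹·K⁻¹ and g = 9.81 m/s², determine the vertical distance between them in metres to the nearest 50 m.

Hypsometric equation: Δz = (R T̄/g) ln(P₁/P₂).
R T̄/g = 287 × 262.3 / 9.81 = 7673.8 m.
ln(492.5/224) = ln(2.1987) = 0.78787.
Δz = 7673.8 × 0.78787 = 6046.0 m.

Δz ≈ 6050 m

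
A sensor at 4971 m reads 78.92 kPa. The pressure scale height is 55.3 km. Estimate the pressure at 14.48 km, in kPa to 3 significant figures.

P ≈ 66.5 kPa

Between two levels, P₂ = P₁ exp(−Δz/H) with Δz = z₂ − z₁.
Δz = 14480 − 4971.0 = 9509.0 m; Δz/H = 9509.0/55300 = 0.17195.
P₂ = 78.92 × exp(−0.17195) = 78.92 × 0.84202 = 66.452 kPa.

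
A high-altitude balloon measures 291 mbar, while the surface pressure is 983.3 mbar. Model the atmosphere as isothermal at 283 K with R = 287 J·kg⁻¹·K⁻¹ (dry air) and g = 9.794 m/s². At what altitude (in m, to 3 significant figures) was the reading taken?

Scale height: H = RT/g = 287 × 283 / 9.794 = 8292.9 m.
Invert the barometric formula: z = H ln(P₀/P).
P₀/P = 983.3/291 = 3.3790; ln(3.3790) = 1.2176.
z = 8292.9 × 1.2176 = 10097 m.

z ≈ 10100 m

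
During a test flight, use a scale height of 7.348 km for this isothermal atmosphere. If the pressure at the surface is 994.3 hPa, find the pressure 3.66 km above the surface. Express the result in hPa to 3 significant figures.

P ≈ 604 hPa

Barometric formula: P = P₀ exp(−z/H).
z/H = 3660.0/7348.0 = 0.49809; exp(−0.49809) = 0.60769.
P = 994.3 × 0.60769 = 604.23 hPa.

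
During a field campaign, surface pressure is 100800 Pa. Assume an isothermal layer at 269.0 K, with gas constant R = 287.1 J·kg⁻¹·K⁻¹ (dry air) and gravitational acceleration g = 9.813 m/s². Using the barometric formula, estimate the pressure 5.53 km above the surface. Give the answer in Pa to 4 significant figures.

Scale height: H = RT/g = 287.1 × 269.0 / 9.813 = 7870.2 m.
Barometric formula: P = P₀ exp(−z/H).
z/H = 5530.0/7870.2 = 0.70265; exp(−0.70265) = 0.49527.
P = 100800 × 0.49527 = 49923 Pa.

P ≈ 49920 Pa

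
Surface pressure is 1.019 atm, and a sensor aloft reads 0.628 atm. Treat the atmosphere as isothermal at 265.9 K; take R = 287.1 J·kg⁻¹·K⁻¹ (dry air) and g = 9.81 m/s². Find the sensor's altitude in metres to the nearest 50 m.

Scale height: H = RT/g = 287.1 × 265.9 / 9.81 = 7781.8 m.
Invert the barometric formula: z = H ln(P₀/P).
P₀/P = 1.019/0.628 = 1.6226; ln(1.6226) = 0.48403.
z = 7781.8 × 0.48403 = 3766.6 m.

z ≈ 3750 m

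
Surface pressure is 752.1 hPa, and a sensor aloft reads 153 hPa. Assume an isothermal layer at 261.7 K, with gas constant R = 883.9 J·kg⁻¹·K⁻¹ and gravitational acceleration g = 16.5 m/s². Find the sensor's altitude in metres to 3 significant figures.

z ≈ 22300 m

Scale height: H = RT/g = 883.9 × 261.7 / 16.5 = 14019 m.
Invert the barometric formula: z = H ln(P₀/P).
P₀/P = 752.1/153 = 4.9157; ln(4.9157) = 1.5924.
z = 14019 × 1.5924 = 22324 m.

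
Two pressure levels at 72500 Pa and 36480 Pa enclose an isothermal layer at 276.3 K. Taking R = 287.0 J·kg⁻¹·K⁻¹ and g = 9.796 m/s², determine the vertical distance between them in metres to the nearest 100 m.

Δz ≈ 5600 m

Hypsometric equation: Δz = (R T̄/g) ln(P₁/P₂).
R T̄/g = 287.0 × 276.3 / 9.796 = 8094.9 m.
ln(72500/36480) = ln(1.9874) = 0.68683.
Δz = 8094.9 × 0.68683 = 5559.8 m.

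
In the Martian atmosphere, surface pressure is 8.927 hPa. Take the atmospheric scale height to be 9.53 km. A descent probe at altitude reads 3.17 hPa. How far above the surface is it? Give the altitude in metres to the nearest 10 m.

z ≈ 9870 m

Invert the barometric formula: z = H ln(P₀/P).
P₀/P = 8.927/3.17 = 2.8161; ln(2.8161) = 1.0354.
z = 9530.0 × 1.0354 = 9867.4 m.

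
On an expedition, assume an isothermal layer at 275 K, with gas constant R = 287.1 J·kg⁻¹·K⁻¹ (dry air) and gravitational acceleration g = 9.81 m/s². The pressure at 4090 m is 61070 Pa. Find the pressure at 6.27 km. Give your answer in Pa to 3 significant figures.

P ≈ 46600 Pa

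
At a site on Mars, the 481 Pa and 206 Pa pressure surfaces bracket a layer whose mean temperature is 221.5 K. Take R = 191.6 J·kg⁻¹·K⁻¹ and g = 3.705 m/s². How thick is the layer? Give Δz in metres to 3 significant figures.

Hypsometric equation: Δz = (R T̄/g) ln(P₁/P₂).
R T̄/g = 191.6 × 221.5 / 3.705 = 11455 m.
ln(481/206) = ln(2.3350) = 0.84801.
Δz = 11455 × 0.84801 = 9714.0 m.

Δz ≈ 9710 m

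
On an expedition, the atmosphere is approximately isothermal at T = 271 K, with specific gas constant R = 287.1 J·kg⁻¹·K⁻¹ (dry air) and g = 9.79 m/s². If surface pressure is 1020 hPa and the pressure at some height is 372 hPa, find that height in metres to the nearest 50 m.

Scale height: H = RT/g = 287.1 × 271 / 9.79 = 7947.3 m.
Invert the barometric formula: z = H ln(P₀/P).
P₀/P = 1020/372 = 2.7419; ln(2.7419) = 1.0087.
z = 7947.3 × 1.0087 = 8016.4 m.

z ≈ 8000 m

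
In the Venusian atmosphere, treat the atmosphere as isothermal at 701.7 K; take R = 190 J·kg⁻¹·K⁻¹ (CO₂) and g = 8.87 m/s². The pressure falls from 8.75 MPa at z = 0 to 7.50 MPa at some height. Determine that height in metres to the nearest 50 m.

Scale height: H = RT/g = 190 × 701.7 / 8.87 = 15031 m.
Invert the barometric formula: z = H ln(P₀/P).
P₀/P = 8.75/7.50 = 1.1667; ln(1.1667) = 0.15418.
z = 15031 × 0.15418 = 2317.5 m.

z ≈ 2300 m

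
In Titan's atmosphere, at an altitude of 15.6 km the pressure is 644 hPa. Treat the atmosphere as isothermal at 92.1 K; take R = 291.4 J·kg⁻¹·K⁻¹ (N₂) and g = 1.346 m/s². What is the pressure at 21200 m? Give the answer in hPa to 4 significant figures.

Scale height: H = RT/g = 291.4 × 92.1 / 1.346 = 19939 m.
Between two levels, P₂ = P₁ exp(−Δz/H) with Δz = z₂ − z₁.
Δz = 21200 − 15600 = 5600.0 m; Δz/H = 5600.0/19939 = 0.28086.
P₂ = 644 × exp(−0.28086) = 644 × 0.75513 = 486.30 hPa.

P ≈ 486.3 hPa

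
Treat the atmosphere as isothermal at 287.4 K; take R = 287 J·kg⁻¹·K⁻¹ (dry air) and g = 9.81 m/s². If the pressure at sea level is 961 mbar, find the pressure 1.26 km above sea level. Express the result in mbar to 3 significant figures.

Scale height: H = RT/g = 287 × 287.4 / 9.81 = 8408.1 m.
Barometric formula: P = P₀ exp(−z/H).
z/H = 1260.0/8408.1 = 0.14986; exp(−0.14986) = 0.86083.
P = 961 × 0.86083 = 827.26 mbar.

P ≈ 827 mbar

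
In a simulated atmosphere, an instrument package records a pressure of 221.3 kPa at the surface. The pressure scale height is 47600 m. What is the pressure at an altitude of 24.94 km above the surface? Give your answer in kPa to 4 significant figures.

P ≈ 131.0 kPa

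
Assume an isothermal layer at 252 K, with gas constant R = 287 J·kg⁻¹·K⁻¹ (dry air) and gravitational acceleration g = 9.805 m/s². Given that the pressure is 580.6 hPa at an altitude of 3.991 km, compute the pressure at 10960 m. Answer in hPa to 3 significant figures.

Scale height: H = RT/g = 287 × 252 / 9.805 = 7376.2 m.
Between two levels, P₂ = P₁ exp(−Δz/H) with Δz = z₂ − z₁.
Δz = 10960 − 3991.0 = 6969.0 m; Δz/H = 6969.0/7376.2 = 0.94480.
P₂ = 580.6 × exp(−0.94480) = 580.6 × 0.38876 = 225.71 hPa.

P ≈ 226 hPa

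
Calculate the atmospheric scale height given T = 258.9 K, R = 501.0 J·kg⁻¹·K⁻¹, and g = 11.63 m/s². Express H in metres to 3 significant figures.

H ≈ 11200 m

The scale height of an isothermal atmosphere is H = RT/g.
H = 501.0 × 258.9 / 11.63 = 129710/11.63 = 11153 m.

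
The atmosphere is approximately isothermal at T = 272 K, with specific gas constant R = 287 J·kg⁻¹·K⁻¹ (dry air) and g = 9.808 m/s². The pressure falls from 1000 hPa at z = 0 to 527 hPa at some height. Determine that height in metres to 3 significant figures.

Scale height: H = RT/g = 287 × 272 / 9.808 = 7959.2 m.
Invert the barometric formula: z = H ln(P₀/P).
P₀/P = 1000/527 = 1.8975; ln(1.8975) = 0.64054.
z = 7959.2 × 0.64054 = 5098.2 m.

z ≈ 5100 m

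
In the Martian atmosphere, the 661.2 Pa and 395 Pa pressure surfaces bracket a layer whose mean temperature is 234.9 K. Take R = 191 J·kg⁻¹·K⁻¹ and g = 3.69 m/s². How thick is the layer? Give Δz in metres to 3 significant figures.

Δz ≈ 6260 m

Hypsometric equation: Δz = (R T̄/g) ln(P₁/P₂).
R T̄/g = 191 × 234.9 / 3.69 = 12159 m.
ln(661.2/395) = ln(1.6739) = 0.51516.
Δz = 12159 × 0.51516 = 6263.8 m.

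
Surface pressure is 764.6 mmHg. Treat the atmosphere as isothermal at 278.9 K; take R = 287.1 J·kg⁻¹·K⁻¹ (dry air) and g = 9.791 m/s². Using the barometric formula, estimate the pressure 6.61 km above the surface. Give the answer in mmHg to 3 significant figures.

P ≈ 341 mmHg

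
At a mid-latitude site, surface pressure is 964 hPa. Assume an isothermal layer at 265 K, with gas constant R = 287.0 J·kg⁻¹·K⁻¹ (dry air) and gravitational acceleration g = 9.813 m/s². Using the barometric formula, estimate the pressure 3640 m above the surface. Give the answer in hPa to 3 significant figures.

P ≈ 603 hPa

Scale height: H = RT/g = 287.0 × 265 / 9.813 = 7750.4 m.
Barometric formula: P = P₀ exp(−z/H).
z/H = 3640.0/7750.4 = 0.46965; exp(−0.46965) = 0.62522.
P = 964 × 0.62522 = 602.71 hPa.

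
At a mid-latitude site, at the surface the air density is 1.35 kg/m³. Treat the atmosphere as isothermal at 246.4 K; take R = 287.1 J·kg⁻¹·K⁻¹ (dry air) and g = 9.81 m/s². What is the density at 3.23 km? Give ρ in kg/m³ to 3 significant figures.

Scale height: H = RT/g = 287.1 × 246.4 / 9.81 = 7211.2 m.
In an isothermal atmosphere, density decays like pressure: ρ = ρ₀ exp(−z/H).
z/H = 3230.0/7211.2 = 0.44791; exp(−0.44791) = 0.63896.
ρ = 1.35 × 0.63896 = 0.86260 kg/m³.

ρ ≈ 0.863 kg/m³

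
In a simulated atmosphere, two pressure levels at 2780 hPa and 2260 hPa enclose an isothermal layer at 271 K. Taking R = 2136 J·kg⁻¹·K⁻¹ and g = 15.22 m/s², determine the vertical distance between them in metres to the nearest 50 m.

Δz ≈ 7900 m

Hypsometric equation: Δz = (R T̄/g) ln(P₁/P₂).
R T̄/g = 2136 × 271 / 15.22 = 38033 m.
ln(2780/2260) = ln(1.2301) = 0.20710.
Δz = 38033 × 0.20710 = 7876.6 m.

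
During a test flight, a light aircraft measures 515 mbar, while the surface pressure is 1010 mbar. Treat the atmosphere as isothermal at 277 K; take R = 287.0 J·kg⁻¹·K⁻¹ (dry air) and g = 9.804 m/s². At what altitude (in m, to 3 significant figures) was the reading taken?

z ≈ 5460 m

Scale height: H = RT/g = 287.0 × 277 / 9.804 = 8108.8 m.
Invert the barometric formula: z = H ln(P₀/P).
P₀/P = 1010/515 = 1.9612; ln(1.9612) = 0.67356.
z = 8108.8 × 0.67356 = 5461.8 m.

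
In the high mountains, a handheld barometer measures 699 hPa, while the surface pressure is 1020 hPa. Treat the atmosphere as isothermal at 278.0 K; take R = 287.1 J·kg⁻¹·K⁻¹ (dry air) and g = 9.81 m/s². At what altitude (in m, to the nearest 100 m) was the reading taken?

Scale height: H = RT/g = 287.1 × 278.0 / 9.81 = 8136.0 m.
Invert the barometric formula: z = H ln(P₀/P).
P₀/P = 1020/699 = 1.4592; ln(1.4592) = 0.37789.
z = 8136.0 × 0.37789 = 3074.5 m.

z ≈ 3100 m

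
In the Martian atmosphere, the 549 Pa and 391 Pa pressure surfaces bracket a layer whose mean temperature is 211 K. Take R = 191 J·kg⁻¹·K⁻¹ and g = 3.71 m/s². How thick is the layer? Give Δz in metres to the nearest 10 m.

Hypsometric equation: Δz = (R T̄/g) ln(P₁/P₂).
R T̄/g = 191 × 211 / 3.71 = 10863 m.
ln(549/391) = ln(1.4041) = 0.33940.
Δz = 10863 × 0.33940 = 3686.9 m.

Δz ≈ 3690 m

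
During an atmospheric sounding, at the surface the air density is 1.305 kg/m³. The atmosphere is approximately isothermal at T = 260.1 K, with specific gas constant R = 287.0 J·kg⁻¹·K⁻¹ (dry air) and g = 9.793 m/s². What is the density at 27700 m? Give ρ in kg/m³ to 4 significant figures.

Scale height: H = RT/g = 287.0 × 260.1 / 9.793 = 7622.7 m.
In an isothermal atmosphere, density decays like pressure: ρ = ρ₀ exp(−z/H).
z/H = 27700/7622.7 = 3.6339; exp(−3.6339) = 0.026413.
ρ = 1.305 × 0.026413 = 0.034469 kg/m³.

ρ ≈ 0.03447 kg/m³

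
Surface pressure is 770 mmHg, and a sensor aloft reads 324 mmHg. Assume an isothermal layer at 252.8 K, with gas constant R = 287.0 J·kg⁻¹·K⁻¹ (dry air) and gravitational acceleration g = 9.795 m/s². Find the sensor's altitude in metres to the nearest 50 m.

z ≈ 6400 m

Scale height: H = RT/g = 287.0 × 252.8 / 9.795 = 7407.2 m.
Invert the barometric formula: z = H ln(P₀/P).
P₀/P = 770/324 = 2.3765; ln(2.3765) = 0.86563.
z = 7407.2 × 0.86563 = 6411.9 m.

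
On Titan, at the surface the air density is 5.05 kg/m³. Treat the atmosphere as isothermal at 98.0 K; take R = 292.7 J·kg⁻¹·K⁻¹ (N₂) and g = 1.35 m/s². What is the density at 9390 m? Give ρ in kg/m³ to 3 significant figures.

Scale height: H = RT/g = 292.7 × 98.0 / 1.35 = 21248 m.
In an isothermal atmosphere, density decays like pressure: ρ = ρ₀ exp(−z/H).
z/H = 9390.0/21248 = 0.44192; exp(−0.44192) = 0.64280.
ρ = 5.05 × 0.64280 = 3.2461 kg/m³.

ρ ≈ 3.25 kg/m³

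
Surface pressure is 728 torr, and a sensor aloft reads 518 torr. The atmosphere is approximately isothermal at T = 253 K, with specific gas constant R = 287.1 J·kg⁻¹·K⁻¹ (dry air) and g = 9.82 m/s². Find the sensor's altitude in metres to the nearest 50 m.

Scale height: H = RT/g = 287.1 × 253 / 9.82 = 7396.8 m.
Invert the barometric formula: z = H ln(P₀/P).
P₀/P = 728/518 = 1.4054; ln(1.4054) = 0.34032.
z = 7396.8 × 0.34032 = 2517.3 m.

z ≈ 2500 m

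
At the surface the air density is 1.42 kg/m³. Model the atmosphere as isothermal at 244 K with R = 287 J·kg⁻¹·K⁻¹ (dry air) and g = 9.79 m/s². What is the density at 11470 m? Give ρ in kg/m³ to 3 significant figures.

Scale height: H = RT/g = 287 × 244 / 9.79 = 7153.0 m.
In an isothermal atmosphere, density decays like pressure: ρ = ρ₀ exp(−z/H).
z/H = 11470/7153.0 = 1.6035; exp(−1.6035) = 0.20119.
ρ = 1.42 × 0.20119 = 0.28569 kg/m³.

ρ ≈ 0.286 kg/m³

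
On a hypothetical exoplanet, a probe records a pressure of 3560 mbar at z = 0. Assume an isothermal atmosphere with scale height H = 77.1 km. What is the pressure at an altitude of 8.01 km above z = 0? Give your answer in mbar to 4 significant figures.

Barometric formula: P = P₀ exp(−z/H).
z/H = 8010.0/77100 = 0.10389; exp(−0.10389) = 0.90132.
P = 3560 × 0.90132 = 3208.7 mbar.

P ≈ 3209 mbar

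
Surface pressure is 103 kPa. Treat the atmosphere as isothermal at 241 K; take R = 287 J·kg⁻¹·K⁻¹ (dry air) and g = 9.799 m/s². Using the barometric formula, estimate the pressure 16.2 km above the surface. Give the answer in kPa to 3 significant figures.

Scale height: H = RT/g = 287 × 241 / 9.799 = 7058.6 m.
Barometric formula: P = P₀ exp(−z/H).
z/H = 16200/7058.6 = 2.2951; exp(−2.2951) = 0.10075.
P = 103 × 0.10075 = 10.377 kPa.

P ≈ 10.4 kPa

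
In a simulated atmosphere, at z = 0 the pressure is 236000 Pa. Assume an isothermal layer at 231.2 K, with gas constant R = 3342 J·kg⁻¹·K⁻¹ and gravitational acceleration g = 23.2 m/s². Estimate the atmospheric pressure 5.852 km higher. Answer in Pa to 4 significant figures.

P ≈ 198000 Pa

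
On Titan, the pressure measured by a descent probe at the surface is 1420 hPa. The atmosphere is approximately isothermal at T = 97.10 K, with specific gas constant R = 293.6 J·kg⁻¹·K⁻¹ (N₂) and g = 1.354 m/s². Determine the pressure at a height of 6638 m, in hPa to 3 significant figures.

P ≈ 1040 hPa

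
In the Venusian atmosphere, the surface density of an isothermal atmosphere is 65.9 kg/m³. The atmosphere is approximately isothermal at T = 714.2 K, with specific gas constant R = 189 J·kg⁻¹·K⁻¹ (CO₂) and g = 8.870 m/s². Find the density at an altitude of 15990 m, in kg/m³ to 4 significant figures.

Scale height: H = RT/g = 189 × 714.2 / 8.870 = 15218 m.
In an isothermal atmosphere, density decays like pressure: ρ = ρ₀ exp(−z/H).
z/H = 15990/15218 = 1.0507; exp(−1.0507) = 0.34969.
ρ = 65.9 × 0.34969 = 23.045 kg/m³.

ρ ≈ 23.04 kg/m³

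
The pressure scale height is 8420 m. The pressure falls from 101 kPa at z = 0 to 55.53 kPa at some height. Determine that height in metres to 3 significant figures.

Invert the barometric formula: z = H ln(P₀/P).
P₀/P = 101/55.53 = 1.8188; ln(1.8188) = 0.59818.
z = 8420.0 × 0.59818 = 5036.7 m.

z ≈ 5040 m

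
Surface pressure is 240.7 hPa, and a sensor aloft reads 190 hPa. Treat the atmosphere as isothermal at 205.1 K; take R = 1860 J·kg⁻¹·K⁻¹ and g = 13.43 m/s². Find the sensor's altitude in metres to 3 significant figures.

z ≈ 6720 m

Scale height: H = RT/g = 1860 × 205.1 / 13.43 = 28406 m.
Invert the barometric formula: z = H ln(P₀/P).
P₀/P = 240.7/190 = 1.2668; ln(1.2668) = 0.23649.
z = 28406 × 0.23649 = 6717.7 m.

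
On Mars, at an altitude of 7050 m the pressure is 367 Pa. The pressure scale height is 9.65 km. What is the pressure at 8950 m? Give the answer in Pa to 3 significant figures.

P ≈ 301 Pa

Between two levels, P₂ = P₁ exp(−Δz/H) with Δz = z₂ − z₁.
Δz = 8950.0 − 7050.0 = 1900.0 m; Δz/H = 1900.0/9650.0 = 0.19689.
P₂ = 367 × exp(−0.19689) = 367 × 0.82128 = 301.41 Pa.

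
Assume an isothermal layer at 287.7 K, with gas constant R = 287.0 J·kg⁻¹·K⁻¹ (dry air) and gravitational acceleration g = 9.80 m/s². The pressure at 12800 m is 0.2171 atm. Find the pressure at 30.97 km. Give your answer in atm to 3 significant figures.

P ≈ 0.0251 atm

Scale height: H = RT/g = 287.0 × 287.7 / 9.80 = 8425.5 m.
Between two levels, P₂ = P₁ exp(−Δz/H) with Δz = z₂ − z₁.
Δz = 30970 − 12800 = 18170 m; Δz/H = 18170/8425.5 = 2.1565.
P₂ = 0.2171 × exp(−2.1565) = 0.2171 × 0.11573 = 0.025125 atm.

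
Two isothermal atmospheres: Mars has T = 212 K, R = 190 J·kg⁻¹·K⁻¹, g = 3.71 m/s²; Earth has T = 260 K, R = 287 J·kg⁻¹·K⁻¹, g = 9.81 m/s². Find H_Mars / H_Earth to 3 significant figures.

H = RT/g for each body.
H_Mars = 190 × 212 / 3.71 = 10857 m.
H_Earth = 287 × 260 / 9.81 = 7606.5 m.
H_Mars/H_Earth = 10857/7606.5 = 1.4273.

H_Mars/H_Earth ≈ 1.43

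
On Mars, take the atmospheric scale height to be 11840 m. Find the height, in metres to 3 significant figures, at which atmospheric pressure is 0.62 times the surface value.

Set P/P₀ = exp(−z/H) = 0.62, so z = −H ln(0.62).
−ln(0.62) = 0.47804; z = 11840 × 0.47804 = 5660.0 m.

z ≈ 5660 m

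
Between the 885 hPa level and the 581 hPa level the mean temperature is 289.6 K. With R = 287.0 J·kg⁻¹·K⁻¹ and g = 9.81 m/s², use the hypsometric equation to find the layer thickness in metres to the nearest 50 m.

Δz ≈ 3550 m

Hypsometric equation: Δz = (R T̄/g) ln(P₁/P₂).
R T̄/g = 287.0 × 289.6 / 9.81 = 8472.5 m.
ln(885/581) = ln(1.5232) = 0.42081.
Δz = 8472.5 × 0.42081 = 3565.3 m.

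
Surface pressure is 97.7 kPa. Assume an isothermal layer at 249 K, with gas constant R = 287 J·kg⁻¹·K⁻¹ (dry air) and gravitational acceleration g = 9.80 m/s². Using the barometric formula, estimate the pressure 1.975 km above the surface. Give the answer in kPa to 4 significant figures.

P ≈ 74.52 kPa

Scale height: H = RT/g = 287 × 249 / 9.80 = 7292.1 m.
Barometric formula: P = P₀ exp(−z/H).
z/H = 1975.0/7292.1 = 0.27084; exp(−0.27084) = 0.76274.
P = 97.7 × 0.76274 = 74.520 kPa.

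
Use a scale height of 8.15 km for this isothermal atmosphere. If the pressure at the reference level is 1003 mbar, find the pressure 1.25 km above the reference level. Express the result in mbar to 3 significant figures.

Barometric formula: P = P₀ exp(−z/H).
z/H = 1250.0/8150.0 = 0.15337; exp(−0.15337) = 0.85781.
P = 1003 × 0.85781 = 860.38 mbar.

P ≈ 860 mbar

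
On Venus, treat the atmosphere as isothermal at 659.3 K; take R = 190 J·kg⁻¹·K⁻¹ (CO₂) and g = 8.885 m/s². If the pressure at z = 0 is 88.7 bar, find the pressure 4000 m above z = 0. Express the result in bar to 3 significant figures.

P ≈ 66.8 bar

Scale height: H = RT/g = 190 × 659.3 / 8.885 = 14099 m.
Barometric formula: P = P₀ exp(−z/H).
z/H = 4000.0/14099 = 0.28371; exp(−0.28371) = 0.75298.
P = 88.7 × 0.75298 = 66.789 bar.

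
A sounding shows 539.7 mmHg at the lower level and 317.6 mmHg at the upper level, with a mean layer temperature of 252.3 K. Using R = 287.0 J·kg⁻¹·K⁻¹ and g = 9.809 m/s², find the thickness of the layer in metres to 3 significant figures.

Hypsometric equation: Δz = (R T̄/g) ln(P₁/P₂).
R T̄/g = 287.0 × 252.3 / 9.809 = 7382.0 m.
ln(539.7/317.6) = ln(1.6993) = 0.53022.
Δz = 7382.0 × 0.53022 = 3914.1 m.

Δz ≈ 3910 m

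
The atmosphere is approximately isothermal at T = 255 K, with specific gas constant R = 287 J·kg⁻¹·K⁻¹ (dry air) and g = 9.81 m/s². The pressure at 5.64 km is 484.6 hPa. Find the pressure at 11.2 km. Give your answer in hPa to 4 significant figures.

P ≈ 230.0 hPa

Scale height: H = RT/g = 287 × 255 / 9.81 = 7460.2 m.
Between two levels, P₂ = P₁ exp(−Δz/H) with Δz = z₂ − z₁.
Δz = 11200 − 5640.0 = 5560.0 m; Δz/H = 5560.0/7460.2 = 0.74529.
P₂ = 484.6 × exp(−0.74529) = 484.6 × 0.47460 = 229.99 hPa.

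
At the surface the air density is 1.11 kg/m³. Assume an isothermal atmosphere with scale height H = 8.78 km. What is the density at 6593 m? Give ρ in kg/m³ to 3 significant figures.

In an isothermal atmosphere, density decays like pressure: ρ = ρ₀ exp(−z/H).
z/H = 6593.0/8780.0 = 0.75091; exp(−0.75091) = 0.47194.
ρ = 1.11 × 0.47194 = 0.52385 kg/m³.

ρ ≈ 0.524 kg/m³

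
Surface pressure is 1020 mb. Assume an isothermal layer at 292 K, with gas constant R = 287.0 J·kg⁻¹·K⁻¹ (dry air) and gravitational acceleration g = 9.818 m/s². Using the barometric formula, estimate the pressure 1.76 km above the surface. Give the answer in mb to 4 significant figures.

Scale height: H = RT/g = 287.0 × 292 / 9.818 = 8535.8 m.
Barometric formula: P = P₀ exp(−z/H).
z/H = 1760.0/8535.8 = 0.20619; exp(−0.20619) = 0.81368.
P = 1020 × 0.81368 = 829.95 mb.

P ≈ 830.0 mb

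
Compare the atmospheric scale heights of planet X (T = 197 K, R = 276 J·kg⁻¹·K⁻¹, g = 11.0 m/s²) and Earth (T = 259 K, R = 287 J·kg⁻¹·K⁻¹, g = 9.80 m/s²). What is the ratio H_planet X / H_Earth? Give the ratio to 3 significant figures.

H = RT/g for each body.
H_planet X = 276 × 197 / 11.0 = 4942.9 m.
H_Earth = 287 × 259 / 9.80 = 7585.0 m.
H_planet X/H_Earth = 4942.9/7585.0 = 0.65167.

H_planet X/H_Earth ≈ 0.652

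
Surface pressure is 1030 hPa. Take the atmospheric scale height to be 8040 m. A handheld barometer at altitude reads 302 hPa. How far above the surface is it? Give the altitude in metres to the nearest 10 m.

Invert the barometric formula: z = H ln(P₀/P).
P₀/P = 1030/302 = 3.4106; ln(3.4106) = 1.2269.
z = 8040.0 × 1.2269 = 9864.3 m.

z ≈ 9860 m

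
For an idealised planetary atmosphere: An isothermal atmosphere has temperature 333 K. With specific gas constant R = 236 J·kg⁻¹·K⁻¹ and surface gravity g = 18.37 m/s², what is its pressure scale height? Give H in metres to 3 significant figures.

H ≈ 4280 m

The scale height of an isothermal atmosphere is H = RT/g.
H = 236 × 333 / 18.37 = 78588/18.37 = 4278.1 m.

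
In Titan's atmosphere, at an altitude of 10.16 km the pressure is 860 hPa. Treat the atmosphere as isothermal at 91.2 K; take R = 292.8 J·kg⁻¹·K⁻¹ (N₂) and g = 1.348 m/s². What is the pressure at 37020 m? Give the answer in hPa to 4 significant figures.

P ≈ 221.6 hPa

Scale height: H = RT/g = 292.8 × 91.2 / 1.348 = 19810 m.
Between two levels, P₂ = P₁ exp(−Δz/H) with Δz = z₂ − z₁.
Δz = 37020 − 10160 = 26860 m; Δz/H = 26860/19810 = 1.3559.
P₂ = 860 × exp(−1.3559) = 860 × 0.25772 = 221.64 hPa.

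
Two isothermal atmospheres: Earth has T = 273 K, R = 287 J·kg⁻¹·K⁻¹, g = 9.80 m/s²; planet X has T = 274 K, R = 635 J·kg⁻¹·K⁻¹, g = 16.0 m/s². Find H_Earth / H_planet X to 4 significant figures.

H_Earth/H_planet X ≈ 0.7352

H = RT/g for each body.
H_Earth = 287 × 273 / 9.80 = 7995.0 m.
H_planet X = 635 × 274 / 16.0 = 10874 m.
H_Earth/H_planet X = 7995.0/10874 = 0.73524.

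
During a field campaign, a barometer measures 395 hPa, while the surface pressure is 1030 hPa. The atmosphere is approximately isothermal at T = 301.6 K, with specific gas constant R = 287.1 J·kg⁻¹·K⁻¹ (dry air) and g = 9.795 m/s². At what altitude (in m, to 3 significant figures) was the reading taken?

Scale height: H = RT/g = 287.1 × 301.6 / 9.795 = 8840.2 m.
Invert the barometric formula: z = H ln(P₀/P).
P₀/P = 1030/395 = 2.6076; ln(2.6076) = 0.95843.
z = 8840.2 × 0.95843 = 8472.7 m.

z ≈ 8470 m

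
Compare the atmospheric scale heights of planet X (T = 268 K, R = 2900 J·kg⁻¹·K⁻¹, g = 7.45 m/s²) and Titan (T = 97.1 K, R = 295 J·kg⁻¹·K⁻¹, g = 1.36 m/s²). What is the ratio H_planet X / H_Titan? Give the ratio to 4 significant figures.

H = RT/g for each body.
H_planet X = 2900 × 268 / 7.45 = 104320 m.
H_Titan = 295 × 97.1 / 1.36 = 21062 m.
H_planet X/H_Titan = 104320/21062 = 4.9530.

H_planet X/H_Titan ≈ 4.953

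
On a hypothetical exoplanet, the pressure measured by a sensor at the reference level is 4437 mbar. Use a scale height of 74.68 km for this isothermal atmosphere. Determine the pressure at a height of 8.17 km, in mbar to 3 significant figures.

P ≈ 3980 mbar

Barometric formula: P = P₀ exp(−z/H).
z/H = 8170.0/74680 = 0.10940; exp(−0.10940) = 0.89637.
P = 4437 × 0.89637 = 3977.2 mbar.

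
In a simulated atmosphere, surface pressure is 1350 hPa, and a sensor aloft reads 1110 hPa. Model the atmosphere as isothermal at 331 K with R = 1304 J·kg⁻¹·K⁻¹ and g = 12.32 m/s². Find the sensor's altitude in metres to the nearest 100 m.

z ≈ 6900 m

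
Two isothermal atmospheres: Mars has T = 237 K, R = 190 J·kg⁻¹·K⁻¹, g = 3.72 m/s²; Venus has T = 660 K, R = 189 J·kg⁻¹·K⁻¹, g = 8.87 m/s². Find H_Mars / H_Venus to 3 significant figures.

H = RT/g for each body.
H_Mars = 190 × 237 / 3.72 = 12105 m.
H_Venus = 189 × 660 / 8.87 = 14063 m.
H_Mars/H_Venus = 12105/14063 = 0.86077.

H_Mars/H_Venus ≈ 0.861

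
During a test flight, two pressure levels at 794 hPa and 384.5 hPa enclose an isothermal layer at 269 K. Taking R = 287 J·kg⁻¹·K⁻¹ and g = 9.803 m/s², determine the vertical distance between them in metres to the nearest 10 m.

Hypsometric equation: Δz = (R T̄/g) ln(P₁/P₂).
R T̄/g = 287 × 269 / 9.803 = 7875.4 m.
ln(794/384.5) = ln(2.0650) = 0.72513.
Δz = 7875.4 × 0.72513 = 5710.7 m.

Δz ≈ 5710 m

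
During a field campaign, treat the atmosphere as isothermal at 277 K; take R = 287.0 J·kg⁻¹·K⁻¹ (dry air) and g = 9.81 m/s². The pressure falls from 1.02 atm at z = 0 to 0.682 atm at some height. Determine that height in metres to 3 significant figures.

z ≈ 3260 m

Scale height: H = RT/g = 287.0 × 277 / 9.81 = 8103.9 m.
Invert the barometric formula: z = H ln(P₀/P).
P₀/P = 1.02/0.682 = 1.4956; ln(1.4956) = 0.40253.
z = 8103.9 × 0.40253 = 3262.1 m.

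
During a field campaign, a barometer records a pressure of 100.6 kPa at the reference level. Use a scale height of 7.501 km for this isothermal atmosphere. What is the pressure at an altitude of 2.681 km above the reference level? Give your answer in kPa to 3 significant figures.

P ≈ 70.4 kPa

Barometric formula: P = P₀ exp(−z/H).
z/H = 2681.0/7501.0 = 0.35742; exp(−0.35742) = 0.69948.
P = 100.6 × 0.69948 = 70.368 kPa.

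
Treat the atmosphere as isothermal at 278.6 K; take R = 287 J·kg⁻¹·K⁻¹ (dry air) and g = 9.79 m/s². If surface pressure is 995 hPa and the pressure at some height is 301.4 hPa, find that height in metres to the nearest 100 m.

Scale height: H = RT/g = 287 × 278.6 / 9.79 = 8167.3 m.
Invert the barometric formula: z = H ln(P₀/P).
P₀/P = 995/301.4 = 3.3013; ln(3.3013) = 1.1943.
z = 8167.3 × 1.1943 = 9754.2 m.

z ≈ 9800 m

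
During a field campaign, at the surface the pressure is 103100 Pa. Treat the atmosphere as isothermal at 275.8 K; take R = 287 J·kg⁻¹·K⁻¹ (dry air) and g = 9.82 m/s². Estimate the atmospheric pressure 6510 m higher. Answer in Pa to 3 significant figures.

Scale height: H = RT/g = 287 × 275.8 / 9.82 = 8060.5 m.
Barometric formula: P = P₀ exp(−z/H).
z/H = 6510.0/8060.5 = 0.80764; exp(−0.80764) = 0.44591.
P = 103100 × 0.44591 = 45973 Pa.

P ≈ 46000 Pa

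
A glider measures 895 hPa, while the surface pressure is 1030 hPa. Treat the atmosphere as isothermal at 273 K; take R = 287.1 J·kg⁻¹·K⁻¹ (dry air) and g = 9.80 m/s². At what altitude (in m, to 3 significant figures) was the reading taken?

z ≈ 1120 m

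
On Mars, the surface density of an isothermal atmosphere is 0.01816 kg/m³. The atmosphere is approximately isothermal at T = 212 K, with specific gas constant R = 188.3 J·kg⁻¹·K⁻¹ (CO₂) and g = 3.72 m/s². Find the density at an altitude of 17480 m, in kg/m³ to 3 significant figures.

Scale height: H = RT/g = 188.3 × 212 / 3.72 = 10731 m.
In an isothermal atmosphere, density decays like pressure: ρ = ρ₀ exp(−z/H).
z/H = 17480/10731 = 1.6289; exp(−1.6289) = 0.19615.
ρ = 0.01816 × 0.19615 = 0.0035621 kg/m³.

ρ ≈ 0.00356 kg/m³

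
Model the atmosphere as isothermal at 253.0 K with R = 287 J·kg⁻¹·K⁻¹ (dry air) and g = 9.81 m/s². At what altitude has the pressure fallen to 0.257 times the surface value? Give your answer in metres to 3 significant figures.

z ≈ 10100 m

Scale height: H = RT/g = 287 × 253.0 / 9.81 = 7401.7 m.
Set P/P₀ = exp(−z/H) = 0.257, so z = −H ln(0.257).
−ln(0.257) = 1.3587; z = 7401.7 × 1.3587 = 10057 m.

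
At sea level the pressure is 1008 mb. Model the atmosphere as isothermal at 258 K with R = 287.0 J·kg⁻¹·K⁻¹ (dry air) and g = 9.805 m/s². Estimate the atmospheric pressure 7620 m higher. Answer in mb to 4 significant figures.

P ≈ 367.5 mb

Scale height: H = RT/g = 287.0 × 258 / 9.805 = 7551.9 m.
Barometric formula: P = P₀ exp(−z/H).
z/H = 7620.0/7551.9 = 1.0090; exp(−1.0090) = 0.36458.
P = 1008 × 0.36458 = 367.50 mb.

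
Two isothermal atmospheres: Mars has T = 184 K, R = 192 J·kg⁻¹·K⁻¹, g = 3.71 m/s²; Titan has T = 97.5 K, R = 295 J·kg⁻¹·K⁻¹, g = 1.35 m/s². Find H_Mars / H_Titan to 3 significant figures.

H = RT/g for each body.
H_Mars = 192 × 184 / 3.71 = 9522.4 m.
H_Titan = 295 × 97.5 / 1.35 = 21306 m.
H_Mars/H_Titan = 9522.4/21306 = 0.44694.

H_Mars/H_Titan ≈ 0.447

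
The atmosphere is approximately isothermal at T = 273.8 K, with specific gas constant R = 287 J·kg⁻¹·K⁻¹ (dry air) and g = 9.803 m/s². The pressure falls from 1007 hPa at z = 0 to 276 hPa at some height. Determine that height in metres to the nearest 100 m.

z ≈ 10400 m

Scale height: H = RT/g = 287 × 273.8 / 9.803 = 8016.0 m.
Invert the barometric formula: z = H ln(P₀/P).
P₀/P = 1007/276 = 3.6486; ln(3.6486) = 1.2943.
z = 8016.0 × 1.2943 = 10375 m.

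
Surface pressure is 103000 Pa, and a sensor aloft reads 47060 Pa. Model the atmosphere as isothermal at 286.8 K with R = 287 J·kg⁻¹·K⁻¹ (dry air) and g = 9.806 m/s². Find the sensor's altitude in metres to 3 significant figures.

Scale height: H = RT/g = 287 × 286.8 / 9.806 = 8394.0 m.
Invert the barometric formula: z = H ln(P₀/P).
P₀/P = 103000/47060 = 2.1887; ln(2.1887) = 0.78331.
z = 8394.0 × 0.78331 = 6575.1 m.

z ≈ 6580 m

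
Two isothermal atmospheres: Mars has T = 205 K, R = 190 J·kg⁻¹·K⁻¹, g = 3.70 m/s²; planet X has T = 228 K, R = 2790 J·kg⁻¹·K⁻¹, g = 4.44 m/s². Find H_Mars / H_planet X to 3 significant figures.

H_Mars/H_planet X ≈ 0.0735

H = RT/g for each body.
H_Mars = 190 × 205 / 3.70 = 10527 m.
H_planet X = 2790 × 228 / 4.44 = 143270 m.
H_Mars/H_planet X = 10527/143270 = 0.073477.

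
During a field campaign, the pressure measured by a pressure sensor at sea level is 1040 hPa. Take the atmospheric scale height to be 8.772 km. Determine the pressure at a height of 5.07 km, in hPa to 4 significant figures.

P ≈ 583.5 hPa

Barometric formula: P = P₀ exp(−z/H).
z/H = 5070.0/8772.0 = 0.57798; exp(−0.57798) = 0.56103.
P = 1040 × 0.56103 = 583.47 hPa.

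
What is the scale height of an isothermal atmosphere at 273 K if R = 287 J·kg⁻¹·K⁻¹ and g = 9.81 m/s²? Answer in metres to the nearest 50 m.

The scale height of an isothermal atmosphere is H = RT/g.
H = 287 × 273 / 9.81 = 78351/9.81 = 7986.9 m.

H ≈ 8000 m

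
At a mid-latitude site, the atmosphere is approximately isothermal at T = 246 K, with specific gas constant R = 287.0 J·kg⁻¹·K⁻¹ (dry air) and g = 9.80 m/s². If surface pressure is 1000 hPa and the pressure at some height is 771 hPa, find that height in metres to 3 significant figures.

z ≈ 1870 m

Scale height: H = RT/g = 287.0 × 246 / 9.80 = 7204.3 m.
Invert the barometric formula: z = H ln(P₀/P).
P₀/P = 1000/771 = 1.2970; ln(1.2970) = 0.26005.
z = 7204.3 × 0.26005 = 1873.5 m.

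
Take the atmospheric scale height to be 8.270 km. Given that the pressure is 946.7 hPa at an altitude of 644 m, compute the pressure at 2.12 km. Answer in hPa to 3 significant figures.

P ≈ 792 hPa

Between two levels, P₂ = P₁ exp(−Δz/H) with Δz = z₂ − z₁.
Δz = 2120.0 − 644.00 = 1476.0 m; Δz/H = 1476.0/8270.0 = 0.17848.
P₂ = 946.7 × exp(−0.17848) = 946.7 × 0.83654 = 791.95 hPa.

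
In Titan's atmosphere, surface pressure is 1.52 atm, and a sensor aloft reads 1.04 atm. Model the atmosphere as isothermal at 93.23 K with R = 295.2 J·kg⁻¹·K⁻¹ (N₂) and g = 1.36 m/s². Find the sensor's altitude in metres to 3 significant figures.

z ≈ 7680 m

Scale height: H = RT/g = 295.2 × 93.23 / 1.36 = 20236 m.
Invert the barometric formula: z = H ln(P₀/P).
P₀/P = 1.52/1.04 = 1.4615; ln(1.4615) = 0.37946.
z = 20236 × 0.37946 = 7678.8 m.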